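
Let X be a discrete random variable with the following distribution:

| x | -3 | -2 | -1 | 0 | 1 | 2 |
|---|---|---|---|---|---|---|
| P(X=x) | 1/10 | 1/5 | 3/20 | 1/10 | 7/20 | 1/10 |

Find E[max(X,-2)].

E[max(X,-2)] = Σ max(x,-2)·P(X=x)
 = (-2)·1/10 + (-2)·1/5 + (-1)·3/20 + 0·1/10 + 1·7/20 + 2·1/10
 = (-1/5) + (-2/5) + (-3/20) + 0 + 7/20 + 1/5
 = -1/5

-0.2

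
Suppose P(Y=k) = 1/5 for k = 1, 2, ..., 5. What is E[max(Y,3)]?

E[max(Y,3)] = Σ max(y,3)·P(Y=y)
 = 3·1/5 + 3·1/5 + 3·1/5 + 4·1/5 + 5·1/5
 = 3/5 + 3/5 + 3/5 + 4/5 + 1
 = 18/5

3.6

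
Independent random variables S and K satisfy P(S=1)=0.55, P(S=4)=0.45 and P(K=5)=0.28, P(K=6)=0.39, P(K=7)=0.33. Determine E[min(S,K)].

2.35

E[min(S,K)] = Σ_s Σ_k min(s,k) · P(S=s)P(K=k)
 = 1·0.154 + 1·0.2145 + 1·0.1815 + 4·0.126 + 4·0.1755 + 4·0.1485
 = 0.154 + 0.2145 + 0.1815 + 0.504 + 0.702 + 0.594
 = 2.35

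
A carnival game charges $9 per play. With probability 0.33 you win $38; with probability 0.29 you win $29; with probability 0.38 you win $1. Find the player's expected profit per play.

E[payout] = 38·0.33 + 29·0.29 + 1·0.38
 = 12.54 + 8.41 + 0.38
 = 21.33
Net = 21.33 - 9 = 12.33

12.33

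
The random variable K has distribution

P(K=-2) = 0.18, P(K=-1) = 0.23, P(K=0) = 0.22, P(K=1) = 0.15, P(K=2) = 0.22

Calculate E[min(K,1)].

-0.22

E[min(K,1)] = Σ min(k,1)·P(K=k)
 = (-2)·0.18 + (-1)·0.23 + 0·0.22 + 1·0.15 + 1·0.22
 = (-0.36) + (-0.23) + 0 + 0.15 + 0.22
 = -0.22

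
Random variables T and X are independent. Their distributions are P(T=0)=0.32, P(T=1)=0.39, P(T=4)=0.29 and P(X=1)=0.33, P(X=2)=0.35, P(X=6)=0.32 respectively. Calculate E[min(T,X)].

E[min(T,X)] = Σ_t Σ_x min(t,x) · P(T=t)P(X=x)
 = 0·0.1056 + 0·0.112 + 0·0.1024 + 1·0.1287 + 1·0.1365 + 1·0.1248 + 1·0.0957 + 2·0.1015 + 4·0.0928
 = 0 + 0 + 0 + 0.1287 + 0.1365 + 0.1248 + 0.0957 + 0.203 + 0.3712
 = 1.0599

1.0599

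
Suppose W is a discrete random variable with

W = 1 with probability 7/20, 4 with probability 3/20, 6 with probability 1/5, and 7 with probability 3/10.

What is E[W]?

4.25

E[W] = Σ w·P(W=w)
 = 1·7/20 + 4·3/20 + 6·1/5 + 7·3/10
 = 7/20 + 3/5 + 6/5 + 21/10
 = 17/4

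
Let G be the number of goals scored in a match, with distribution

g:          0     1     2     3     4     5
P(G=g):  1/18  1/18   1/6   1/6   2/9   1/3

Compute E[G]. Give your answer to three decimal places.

E[G] = Σ g·P(G=g)
 = 0·1/18 + 1·1/18 + 2·1/6 + 3·1/6 + 4·2/9 + 5·1/3
 = 0 + 1/18 + 1/3 + 1/2 + 8/9 + 5/3
 = 31/9

3.444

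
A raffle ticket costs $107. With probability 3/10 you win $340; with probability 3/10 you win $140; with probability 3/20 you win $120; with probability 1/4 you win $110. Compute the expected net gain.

82.5

E[payout] = 340·3/10 + 140·3/10 + 120·3/20 + 110·1/4
 = 102 + 42 + 18 + 55/2
 = 379/2
Net = 379/2 - 107 = 165/2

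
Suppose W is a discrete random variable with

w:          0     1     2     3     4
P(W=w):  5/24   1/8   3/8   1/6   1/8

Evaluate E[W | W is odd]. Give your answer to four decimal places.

2.1429

P(W is odd) = 1/8 + 1/6 = 7/24.
E[W | W is odd] = [1·1/8 + 3·1/6] / (7/24)
 = 5/8 / (7/24)
 = 15/7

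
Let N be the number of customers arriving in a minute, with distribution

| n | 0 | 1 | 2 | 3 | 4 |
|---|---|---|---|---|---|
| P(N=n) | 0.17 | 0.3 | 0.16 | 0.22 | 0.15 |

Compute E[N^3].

17.12

E[N^3] = Σ n^3·P(N=n)
 = 0·0.17 + 1·0.3 + 8·0.16 + 27·0.22 + 64·0.15
 = 0 + 0.3 + 1.28 + 5.94 + 9.6
 = 17.12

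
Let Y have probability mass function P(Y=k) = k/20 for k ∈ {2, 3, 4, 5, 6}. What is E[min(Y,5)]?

E[min(Y,5)] = Σ min(y,5)·P(Y=y)
 = 2·1/10 + 3·3/20 + 4·1/5 + 5·1/4 + 5·3/10
 = 1/5 + 9/20 + 4/5 + 5/4 + 3/2
 = 21/5

4.2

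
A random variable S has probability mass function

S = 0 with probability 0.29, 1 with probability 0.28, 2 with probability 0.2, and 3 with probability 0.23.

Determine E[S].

1.37

E[S] = Σ s·P(S=s)
 = 0·0.29 + 1·0.28 + 2·0.2 + 3·0.23
 = 0 + 0.28 + 0.4 + 0.69
 = 1.37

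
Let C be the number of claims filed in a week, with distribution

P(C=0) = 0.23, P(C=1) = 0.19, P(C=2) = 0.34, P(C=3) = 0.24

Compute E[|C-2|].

E[|C-2|] = Σ |c-2|·P(C=c)
 = 2·0.23 + 1·0.19 + 0·0.34 + 1·0.24
 = 0.46 + 0.19 + 0 + 0.24
 = 0.89

0.89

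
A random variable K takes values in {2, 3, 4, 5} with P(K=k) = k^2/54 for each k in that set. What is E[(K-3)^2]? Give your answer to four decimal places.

E[(K-3)^2] = Σ (k-3)^2·P(K=k)
 = 1·2/27 + 0·1/6 + 1·8/27 + 4·25/54
 = 2/27 + 0 + 8/27 + 50/27
 = 20/9

2.2222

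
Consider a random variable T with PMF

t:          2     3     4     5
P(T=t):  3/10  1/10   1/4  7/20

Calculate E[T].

3.65

E[T] = Σ t·P(T=t)
 = 2·3/10 + 3·1/10 + 4·1/4 + 5·7/20
 = 3/5 + 3/10 + 1 + 7/4
 = 73/20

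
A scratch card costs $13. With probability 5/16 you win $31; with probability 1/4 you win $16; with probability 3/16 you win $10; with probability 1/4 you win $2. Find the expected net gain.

E[payout] = 31·5/16 + 16·1/4 + 10·3/16 + 2·1/4
 = 155/16 + 4 + 15/8 + 1/2
 = 257/16
Net = 257/16 - 13 = 49/16

3.0625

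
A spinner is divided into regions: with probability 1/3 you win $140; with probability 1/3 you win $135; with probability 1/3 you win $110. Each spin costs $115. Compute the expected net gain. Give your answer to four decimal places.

E[payout] = 140·1/3 + 135·1/3 + 110·1/3
 = 140/3 + 45 + 110/3
 = 385/3
Net = 385/3 - 115 = 40/3

13.3333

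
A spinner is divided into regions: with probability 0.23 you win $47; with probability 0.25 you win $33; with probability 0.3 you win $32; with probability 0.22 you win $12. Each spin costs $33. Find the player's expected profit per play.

E[payout] = 47·0.23 + 33·0.25 + 32·0.3 + 12·0.22
 = 10.81 + 8.25 + 9.6 + 2.64
 = 31.3
Net = 31.3 - 33 = -1.7

-1.7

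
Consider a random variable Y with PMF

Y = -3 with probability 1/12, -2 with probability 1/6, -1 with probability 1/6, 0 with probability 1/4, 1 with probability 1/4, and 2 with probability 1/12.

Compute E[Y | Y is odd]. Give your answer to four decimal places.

-0.3333

P(Y is odd) = 1/12 + 1/6 + 1/4 = 1/2.
E[Y | Y is odd] = [(-3)·1/12 + (-1)·1/6 + 1·1/4] / (1/2)
 = -1/6 / (1/2)
 = -1/3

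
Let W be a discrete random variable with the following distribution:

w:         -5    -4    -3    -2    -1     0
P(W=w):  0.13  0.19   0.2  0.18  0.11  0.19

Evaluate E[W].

E[W] = Σ w·P(W=w)
 = (-5)·0.13 + (-4)·0.19 + (-3)·0.2 + (-2)·0.18 + (-1)·0.11 + 0·0.19
 = (-0.65) + (-0.76) + (-0.6) + (-0.36) + (-0.11) + 0
 = -2.48

-2.48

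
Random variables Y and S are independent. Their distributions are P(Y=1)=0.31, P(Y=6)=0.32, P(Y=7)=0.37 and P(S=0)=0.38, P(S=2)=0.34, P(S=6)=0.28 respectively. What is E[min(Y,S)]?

E[min(Y,S)] = Σ_y Σ_s min(y,s) · P(Y=y)P(S=s)
 = 0·0.1178 + 1·0.1054 + 1·0.0868 + 0·0.1216 + 2·0.1088 + 6·0.0896 + 0·0.1406 + 2·0.1258 + 6·0.1036
 = 0 + 0.1054 + 0.0868 + 0 + 0.2176 + 0.5376 + 0 + 0.2516 + 0.6216
 = 1.8206

1.8206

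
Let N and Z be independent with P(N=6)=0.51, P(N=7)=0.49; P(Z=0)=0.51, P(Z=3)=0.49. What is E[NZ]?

E[NZ] = Σ_n Σ_z nz · P(N=n)P(Z=z)
 = 0·0.2601 + 18·0.2499 + 0·0.2499 + 21·0.2401
 = 0 + 4.4982 + 0 + 5.0421
 = 9.5403

9.5403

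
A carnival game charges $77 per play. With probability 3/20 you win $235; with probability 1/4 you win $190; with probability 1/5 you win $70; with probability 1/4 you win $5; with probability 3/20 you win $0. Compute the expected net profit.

E[payout] = 235·3/20 + 190·1/4 + 70·1/5 + 5·1/4 + 0·3/20
 = 141/4 + 95/2 + 14 + 5/4 + 0
 = 98
Net = 98 - 77 = 21

21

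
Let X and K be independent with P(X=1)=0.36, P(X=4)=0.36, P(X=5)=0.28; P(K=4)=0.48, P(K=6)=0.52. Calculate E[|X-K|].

E[|X-K|] = Σ_x Σ_k |x-k| · P(X=x)P(K=k)
 = 3·0.1728 + 5·0.1872 + 0·0.1728 + 2·0.1872 + 1·0.1344 + 1·0.1456
 = 0.5184 + 0.936 + 0 + 0.3744 + 0.1344 + 0.1456
 = 2.1088

2.1088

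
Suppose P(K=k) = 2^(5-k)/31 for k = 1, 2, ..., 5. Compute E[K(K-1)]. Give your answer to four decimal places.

E[K(K-1)] = Σ k(k-1)·P(K=k)
 = 0·16/31 + 2·8/31 + 6·4/31 + 12·2/31 + 20·1/31
 = 0 + 16/31 + 24/31 + 24/31 + 20/31
 = 84/31

2.7097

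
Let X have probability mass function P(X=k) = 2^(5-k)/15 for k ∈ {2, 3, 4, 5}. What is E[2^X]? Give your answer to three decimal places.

E[2^X] = Σ 2^x·P(X=x)
 = 4·8/15 + 8·4/15 + 16·2/15 + 32·1/15
 = 32/15 + 32/15 + 32/15 + 32/15
 = 128/15

8.533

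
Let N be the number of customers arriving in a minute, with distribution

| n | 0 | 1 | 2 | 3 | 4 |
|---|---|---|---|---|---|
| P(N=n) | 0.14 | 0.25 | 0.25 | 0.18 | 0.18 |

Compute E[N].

2.01

E[N] = Σ n·P(N=n)
 = 0·0.14 + 1·0.25 + 2·0.25 + 3·0.18 + 4·0.18
 = 0 + 0.25 + 0.5 + 0.54 + 0.72
 = 2.01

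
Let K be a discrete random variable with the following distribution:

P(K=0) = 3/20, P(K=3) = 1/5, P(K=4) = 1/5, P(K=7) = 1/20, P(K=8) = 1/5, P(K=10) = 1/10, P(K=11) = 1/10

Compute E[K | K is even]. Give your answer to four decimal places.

P(K is even) = 3/20 + 1/5 + 1/5 + 1/10 = 13/20.
E[K | K is even] = [0·3/20 + 4·1/5 + 8·1/5 + 10·1/10] / (13/20)
 = 17/5 / (13/20)
 = 68/13

5.2308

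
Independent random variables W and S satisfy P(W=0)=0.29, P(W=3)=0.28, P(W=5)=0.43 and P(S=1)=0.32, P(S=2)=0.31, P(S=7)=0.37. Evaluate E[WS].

E[WS] = Σ_w Σ_s ws · P(W=w)P(S=s)
 = 0·0.0928 + 0·0.0899 + 0·0.1073 + 3·0.0896 + 6·0.0868 + 21·0.1036 + 5·0.1376 + 10·0.1333 + 35·0.1591
 = 0 + 0 + 0 + 0.2688 + 0.5208 + 2.1756 + 0.688 + 1.333 + 5.5685
 = 10.5547

10.5547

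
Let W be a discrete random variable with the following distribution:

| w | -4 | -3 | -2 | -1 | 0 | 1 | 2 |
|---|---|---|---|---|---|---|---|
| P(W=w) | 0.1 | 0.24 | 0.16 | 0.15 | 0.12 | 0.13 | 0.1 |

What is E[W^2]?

E[W^2] = Σ w^2·P(W=w)
 = 16·0.1 + 9·0.24 + 4·0.16 + 1·0.15 + 0·0.12 + 1·0.13 + 4·0.1
 = 1.6 + 2.16 + 0.64 + 0.15 + 0 + 0.13 + 0.4
 = 5.08

5.08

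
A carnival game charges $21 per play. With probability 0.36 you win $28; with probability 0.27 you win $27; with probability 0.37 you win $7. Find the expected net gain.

-1.04

E[payout] = 28·0.36 + 27·0.27 + 7·0.37
 = 10.08 + 7.29 + 2.59
 = 19.96
Net = 19.96 - 21 = -1.04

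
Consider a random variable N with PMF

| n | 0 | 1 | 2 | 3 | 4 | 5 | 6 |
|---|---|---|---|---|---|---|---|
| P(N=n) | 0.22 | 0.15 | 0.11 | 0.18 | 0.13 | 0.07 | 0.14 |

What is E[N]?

2.62

E[N] = Σ n·P(N=n)
 = 0·0.22 + 1·0.15 + 2·0.11 + 3·0.18 + 4·0.13 + 5·0.07 + 6·0.14
 = 0 + 0.15 + 0.22 + 0.54 + 0.52 + 0.35 + 0.84
 = 2.62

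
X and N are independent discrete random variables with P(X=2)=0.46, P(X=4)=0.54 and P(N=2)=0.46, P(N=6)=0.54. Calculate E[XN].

12.8128

E[XN] = Σ_x Σ_n xn · P(X=x)P(N=n)
 = 4·0.2116 + 12·0.2484 + 8·0.2484 + 24·0.2916
 = 0.8464 + 2.9808 + 1.9872 + 6.9984
 = 12.8128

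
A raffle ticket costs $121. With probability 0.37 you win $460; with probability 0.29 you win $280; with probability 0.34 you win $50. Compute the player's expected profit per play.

147.4

E[payout] = 460·0.37 + 280·0.29 + 50·0.34
 = 170.2 + 81.2 + 17
 = 268.4
Net = 268.4 - 121 = 147.4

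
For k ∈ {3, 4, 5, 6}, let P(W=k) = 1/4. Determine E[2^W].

30

E[2^W] = Σ 2^w·P(W=w)
 = 8·1/4 + 16·1/4 + 32·1/4 + 64·1/4
 = 2 + 4 + 8 + 16
 = 30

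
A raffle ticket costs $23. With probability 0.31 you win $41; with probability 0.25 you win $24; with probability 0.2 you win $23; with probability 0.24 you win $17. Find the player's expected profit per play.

4.39

E[payout] = 41·0.31 + 24·0.25 + 23·0.2 + 17·0.24
 = 12.71 + 6 + 4.6 + 4.08
 = 27.39
Net = 27.39 - 23 = 4.39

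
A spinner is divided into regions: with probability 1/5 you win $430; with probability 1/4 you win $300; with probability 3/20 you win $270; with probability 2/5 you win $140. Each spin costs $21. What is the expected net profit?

236.5

E[payout] = 430·1/5 + 300·1/4 + 270·3/20 + 140·2/5
 = 86 + 75 + 81/2 + 56
 = 515/2
Net = 515/2 - 21 = 473/2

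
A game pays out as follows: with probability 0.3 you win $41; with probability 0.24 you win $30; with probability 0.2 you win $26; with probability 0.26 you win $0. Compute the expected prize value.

E[payout] = 41·0.3 + 30·0.24 + 26·0.2 + 0·0.26
 = 12.3 + 7.2 + 5.2 + 0
 = 24.7

24.7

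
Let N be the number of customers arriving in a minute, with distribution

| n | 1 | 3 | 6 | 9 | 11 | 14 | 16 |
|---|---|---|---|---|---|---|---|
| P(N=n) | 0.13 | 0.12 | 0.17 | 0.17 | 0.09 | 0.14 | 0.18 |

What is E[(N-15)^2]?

E[(N-15)^2] = Σ (n-15)^2·P(N=n)
 = 196·0.13 + 144·0.12 + 81·0.17 + 36·0.17 + 16·0.09 + 1·0.14 + 1·0.18
 = 25.48 + 17.28 + 13.77 + 6.12 + 1.44 + 0.14 + 0.18
 = 64.41

64.41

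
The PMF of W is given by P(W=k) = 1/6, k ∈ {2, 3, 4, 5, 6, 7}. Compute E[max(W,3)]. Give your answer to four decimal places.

E[max(W,3)] = Σ max(w,3)·P(W=w)
 = 3·1/6 + 3·1/6 + 4·1/6 + 5·1/6 + 6·1/6 + 7·1/6
 = 1/2 + 1/2 + 2/3 + 5/6 + 1 + 7/6
 = 14/3

4.6667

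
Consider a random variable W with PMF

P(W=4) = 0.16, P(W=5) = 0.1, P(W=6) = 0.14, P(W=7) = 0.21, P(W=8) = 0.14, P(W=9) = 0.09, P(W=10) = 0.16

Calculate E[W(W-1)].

E[W(W-1)] = Σ w(w-1)·P(W=w)
 = 12·0.16 + 20·0.1 + 30·0.14 + 42·0.21 + 56·0.14 + 72·0.09 + 90·0.16
 = 1.92 + 2 + 4.2 + 8.82 + 7.84 + 6.48 + 14.4
 = 45.66

45.66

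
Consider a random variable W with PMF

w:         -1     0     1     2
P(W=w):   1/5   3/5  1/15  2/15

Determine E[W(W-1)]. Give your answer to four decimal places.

0.6667

E[W(W-1)] = Σ w(w-1)·P(W=w)
 = 2·1/5 + 0·3/5 + 0·1/15 + 2·2/15
 = 2/5 + 0 + 0 + 4/15
 = 2/3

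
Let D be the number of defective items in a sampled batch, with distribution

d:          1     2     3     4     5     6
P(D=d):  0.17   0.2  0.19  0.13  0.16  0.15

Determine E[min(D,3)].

E[min(D,3)] = Σ min(d,3)·P(D=d)
 = 1·0.17 + 2·0.2 + 3·0.19 + 3·0.13 + 3·0.16 + 3·0.15
 = 0.17 + 0.4 + 0.57 + 0.39 + 0.48 + 0.45
 = 2.46

2.46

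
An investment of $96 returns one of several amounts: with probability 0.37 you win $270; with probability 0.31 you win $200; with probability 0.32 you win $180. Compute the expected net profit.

123.5

E[payout] = 270·0.37 + 200·0.31 + 180·0.32
 = 99.9 + 62 + 57.6
 = 219.5
Net = 219.5 - 96 = 123.5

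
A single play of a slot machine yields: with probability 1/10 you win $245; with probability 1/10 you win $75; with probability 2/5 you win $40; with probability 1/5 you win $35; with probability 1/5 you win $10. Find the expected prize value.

57

E[payout] = 245·1/10 + 75·1/10 + 40·2/5 + 35·1/5 + 10·1/5
 = 49/2 + 15/2 + 16 + 7 + 2
 = 57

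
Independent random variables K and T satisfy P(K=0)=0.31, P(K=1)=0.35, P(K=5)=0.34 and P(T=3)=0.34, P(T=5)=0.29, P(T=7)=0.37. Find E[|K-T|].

E[|K-T|] = Σ_k Σ_t |k-t| · P(K=k)P(T=t)
 = 3·0.1054 + 5·0.0899 + 7·0.1147 + 2·0.119 + 4·0.1015 + 6·0.1295 + 2·0.1156 + 0·0.0986 + 2·0.1258
 = 0.3162 + 0.4495 + 0.8029 + 0.238 + 0.406 + 0.777 + 0.2312 + 0 + 0.2516
 = 3.4724

3.4724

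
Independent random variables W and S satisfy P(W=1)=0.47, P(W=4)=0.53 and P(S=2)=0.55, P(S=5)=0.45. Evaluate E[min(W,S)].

2.007

E[min(W,S)] = Σ_w Σ_s min(w,s) · P(W=w)P(S=s)
 = 1·0.2585 + 1·0.2115 + 2·0.2915 + 4·0.2385
 = 0.2585 + 0.2115 + 0.583 + 0.954
 = 2.007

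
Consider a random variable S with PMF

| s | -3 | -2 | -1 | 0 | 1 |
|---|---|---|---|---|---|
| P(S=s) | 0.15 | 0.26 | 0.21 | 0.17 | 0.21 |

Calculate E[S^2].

2.81

E[S^2] = Σ s^2·P(S=s)
 = 9·0.15 + 4·0.26 + 1·0.21 + 0·0.17 + 1·0.21
 = 1.35 + 1.04 + 0.21 + 0 + 0.21
 = 2.81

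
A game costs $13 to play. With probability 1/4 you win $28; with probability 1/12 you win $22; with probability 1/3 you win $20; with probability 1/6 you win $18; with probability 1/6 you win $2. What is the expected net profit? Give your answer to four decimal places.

5.8333

E[payout] = 28·1/4 + 22·1/12 + 20·1/3 + 18·1/6 + 2·1/6
 = 7 + 11/6 + 20/3 + 3 + 1/3
 = 113/6
Net = 113/6 - 13 = 35/6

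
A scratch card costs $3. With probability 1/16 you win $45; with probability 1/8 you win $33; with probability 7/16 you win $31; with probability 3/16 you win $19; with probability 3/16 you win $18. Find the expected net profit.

24.4375

E[payout] = 45·1/16 + 33·1/8 + 31·7/16 + 19·3/16 + 18·3/16
 = 45/16 + 33/8 + 217/16 + 57/16 + 27/8
 = 439/16
Net = 439/16 - 3 = 391/16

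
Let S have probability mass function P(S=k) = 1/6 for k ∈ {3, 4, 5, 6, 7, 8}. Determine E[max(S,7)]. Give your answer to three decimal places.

7.167

E[max(S,7)] = Σ max(s,7)·P(S=s)
 = 7·1/6 + 7·1/6 + 7·1/6 + 7·1/6 + 7·1/6 + 8·1/6
 = 7/6 + 7/6 + 7/6 + 7/6 + 7/6 + 4/3
 = 43/6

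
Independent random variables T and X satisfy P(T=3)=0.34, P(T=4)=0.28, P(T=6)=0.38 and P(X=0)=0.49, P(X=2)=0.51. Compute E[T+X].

E[T+X] = Σ_t Σ_x (t+x) · P(T=t)P(X=x)
 = 3·0.1666 + 5·0.1734 + 4·0.1372 + 6·0.1428 + 6·0.1862 + 8·0.1938
 = 0.4998 + 0.867 + 0.5488 + 0.8568 + 1.1172 + 1.5504
 = 5.44

5.44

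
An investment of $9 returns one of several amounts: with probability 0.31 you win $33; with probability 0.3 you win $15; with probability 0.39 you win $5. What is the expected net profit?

7.68

E[payout] = 33·0.31 + 15·0.3 + 5·0.39
 = 10.23 + 4.5 + 1.95
 = 16.68
Net = 16.68 - 9 = 7.68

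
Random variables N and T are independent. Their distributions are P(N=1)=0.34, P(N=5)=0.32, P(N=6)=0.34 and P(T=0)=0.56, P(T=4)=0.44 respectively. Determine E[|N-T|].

3.1176

E[|N-T|] = Σ_n Σ_t |n-t| · P(N=n)P(T=t)
 = 1·0.1904 + 3·0.1496 + 5·0.1792 + 1·0.1408 + 6·0.1904 + 2·0.1496
 = 0.1904 + 0.4488 + 0.896 + 0.1408 + 1.1424 + 0.2992
 = 3.1176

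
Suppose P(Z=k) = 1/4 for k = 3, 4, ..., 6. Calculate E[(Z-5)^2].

1.5

E[(Z-5)^2] = Σ (z-5)^2·P(Z=z)
 = 4·1/4 + 1·1/4 + 0·1/4 + 1·1/4
 = 1 + 1/4 + 0 + 1/4
 = 3/2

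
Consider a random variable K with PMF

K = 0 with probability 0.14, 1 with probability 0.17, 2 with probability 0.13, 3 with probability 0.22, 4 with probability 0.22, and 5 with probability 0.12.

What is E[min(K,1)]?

E[min(K,1)] = Σ min(k,1)·P(K=k)
 = 0·0.14 + 1·0.17 + 1·0.13 + 1·0.22 + 1·0.22 + 1·0.12
 = 0 + 0.17 + 0.13 + 0.22 + 0.22 + 0.12
 = 0.86

0.86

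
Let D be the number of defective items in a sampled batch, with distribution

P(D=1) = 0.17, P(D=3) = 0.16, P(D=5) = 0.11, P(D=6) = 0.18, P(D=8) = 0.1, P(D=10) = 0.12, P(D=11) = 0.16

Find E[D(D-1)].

42.56

E[D(D-1)] = Σ d(d-1)·P(D=d)
 = 0·0.17 + 6·0.16 + 20·0.11 + 30·0.18 + 56·0.1 + 90·0.12 + 110·0.16
 = 0 + 0.96 + 2.2 + 5.4 + 5.6 + 10.8 + 17.6
 = 42.56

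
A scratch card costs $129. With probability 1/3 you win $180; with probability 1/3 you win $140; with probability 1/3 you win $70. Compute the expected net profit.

E[payout] = 180·1/3 + 140·1/3 + 70·1/3
 = 60 + 140/3 + 70/3
 = 130
Net = 130 - 129 = 1

1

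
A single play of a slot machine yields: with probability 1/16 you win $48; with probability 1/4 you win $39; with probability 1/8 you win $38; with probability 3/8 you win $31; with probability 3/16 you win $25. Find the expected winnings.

E[payout] = 48·1/16 + 39·1/4 + 38·1/8 + 31·3/8 + 25·3/16
 = 3 + 39/4 + 19/4 + 93/8 + 75/16
 = 541/16

33.8125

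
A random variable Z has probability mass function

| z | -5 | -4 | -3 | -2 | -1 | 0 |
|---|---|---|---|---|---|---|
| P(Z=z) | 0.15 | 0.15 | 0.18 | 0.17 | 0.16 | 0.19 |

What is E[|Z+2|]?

1.47

E[|Z+2|] = Σ |z+2|·P(Z=z)
 = 3·0.15 + 2·0.15 + 1·0.18 + 0·0.17 + 1·0.16 + 2·0.19
 = 0.45 + 0.3 + 0.18 + 0 + 0.16 + 0.38
 = 1.47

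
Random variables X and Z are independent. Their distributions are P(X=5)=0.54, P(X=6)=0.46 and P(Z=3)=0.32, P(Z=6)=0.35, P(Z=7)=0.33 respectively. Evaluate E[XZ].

29.3202

E[XZ] = Σ_x Σ_z xz · P(X=x)P(Z=z)
 = 15·0.1728 + 30·0.189 + 35·0.1782 + 18·0.1472 + 36·0.161 + 42·0.1518
 = 2.592 + 5.67 + 6.237 + 2.6496 + 5.796 + 6.3756
 = 29.3202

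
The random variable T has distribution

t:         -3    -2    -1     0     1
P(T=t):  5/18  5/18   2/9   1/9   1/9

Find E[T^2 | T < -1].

P(T < -1) = 5/18 + 5/18 = 5/9.
E[T^2 | T < -1] = [9·5/18 + 4·5/18] / (5/9)
 = 65/18 / (5/9)
 = 13/2

6.5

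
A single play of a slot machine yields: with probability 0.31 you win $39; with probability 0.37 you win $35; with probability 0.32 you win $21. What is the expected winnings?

E[payout] = 39·0.31 + 35·0.37 + 21·0.32
 = 12.09 + 12.95 + 6.72
 = 31.76

31.76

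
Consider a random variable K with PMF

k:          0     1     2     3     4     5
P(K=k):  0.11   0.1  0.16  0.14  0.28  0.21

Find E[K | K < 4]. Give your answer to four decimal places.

1.6471

P(K < 4) = 0.11 + 0.1 + 0.16 + 0.14 = 0.51.
E[K | K < 4] = [0·0.11 + 1·0.1 + 2·0.16 + 3·0.14] / 0.51
 = 0.84 / 0.51
 = 28/17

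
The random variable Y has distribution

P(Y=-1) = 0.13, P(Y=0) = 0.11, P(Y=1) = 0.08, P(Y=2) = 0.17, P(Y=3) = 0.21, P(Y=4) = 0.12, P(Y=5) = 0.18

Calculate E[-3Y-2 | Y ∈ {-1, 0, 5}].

-7.5

P(Y ∈ {-1, 0, 5}) = 0.13 + 0.11 + 0.18 = 0.42.
E[-3Y-2 | Y ∈ {-1, 0, 5}] = [1·0.13 + (-2)·0.11 + (-17)·0.18] / 0.42
 = -3.15 / 0.42
 = -15/2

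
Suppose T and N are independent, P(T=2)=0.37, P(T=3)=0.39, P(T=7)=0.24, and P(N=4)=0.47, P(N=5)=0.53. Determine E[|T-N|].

2.1256

E[|T-N|] = Σ_t Σ_n |t-n| · P(T=t)P(N=n)
 = 2·0.1739 + 3·0.1961 + 1·0.1833 + 2·0.2067 + 3·0.1128 + 2·0.1272
 = 0.3478 + 0.5883 + 0.1833 + 0.4134 + 0.3384 + 0.2544
 = 2.1256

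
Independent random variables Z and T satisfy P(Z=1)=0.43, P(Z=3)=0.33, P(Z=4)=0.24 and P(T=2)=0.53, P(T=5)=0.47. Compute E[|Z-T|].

E[|Z-T|] = Σ_z Σ_t |z-t| · P(Z=z)P(T=t)
 = 1·0.2279 + 4·0.2021 + 1·0.1749 + 2·0.1551 + 2·0.1272 + 1·0.1128
 = 0.2279 + 0.8084 + 0.1749 + 0.3102 + 0.2544 + 0.1128
 = 1.8886

1.8886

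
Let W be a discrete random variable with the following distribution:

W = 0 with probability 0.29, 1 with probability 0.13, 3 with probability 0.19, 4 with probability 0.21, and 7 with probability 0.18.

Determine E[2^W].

28.47

E[2^W] = Σ 2^w·P(W=w)
 = 1·0.29 + 2·0.13 + 8·0.19 + 16·0.21 + 128·0.18
 = 0.29 + 0.26 + 1.52 + 3.36 + 23.04
 = 28.47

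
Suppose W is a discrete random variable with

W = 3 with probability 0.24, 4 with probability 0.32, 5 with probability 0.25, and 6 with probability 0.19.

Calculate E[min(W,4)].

3.76

E[min(W,4)] = Σ min(w,4)·P(W=w)
 = 3·0.24 + 4·0.32 + 4·0.25 + 4·0.19
 = 0.72 + 1.28 + 1 + 0.76
 = 3.76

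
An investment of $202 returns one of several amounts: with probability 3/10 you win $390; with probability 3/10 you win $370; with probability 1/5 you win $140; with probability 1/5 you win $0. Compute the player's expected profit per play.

54

E[payout] = 390·3/10 + 370·3/10 + 140·1/5 + 0·1/5
 = 117 + 111 + 28 + 0
 = 256
Net = 256 - 202 = 54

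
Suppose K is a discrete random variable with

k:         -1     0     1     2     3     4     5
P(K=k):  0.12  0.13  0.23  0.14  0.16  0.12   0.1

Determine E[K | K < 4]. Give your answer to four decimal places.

P(K < 4) = 0.12 + 0.13 + 0.23 + 0.14 + 0.16 = 0.78.
E[K | K < 4] = [(-1)·0.12 + 0·0.13 + 1·0.23 + 2·0.14 + 3·0.16] / 0.78
 = 0.87 / 0.78
 = 29/26

1.1154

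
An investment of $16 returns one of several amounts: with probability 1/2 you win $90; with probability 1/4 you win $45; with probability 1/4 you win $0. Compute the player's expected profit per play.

40.25

E[payout] = 90·1/2 + 45·1/4 + 0·1/4
 = 45 + 45/4 + 0
 = 225/4
Net = 225/4 - 16 = 161/4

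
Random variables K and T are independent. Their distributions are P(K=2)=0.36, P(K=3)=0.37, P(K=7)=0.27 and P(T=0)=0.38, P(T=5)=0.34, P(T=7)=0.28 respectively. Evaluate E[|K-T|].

3.1344

E[|K-T|] = Σ_k Σ_t |k-t| · P(K=k)P(T=t)
 = 2·0.1368 + 3·0.1224 + 5·0.1008 + 3·0.1406 + 2·0.1258 + 4·0.1036 + 7·0.1026 + 2·0.0918 + 0·0.0756
 = 0.2736 + 0.3672 + 0.504 + 0.4218 + 0.2516 + 0.4144 + 0.7182 + 0.1836 + 0
 = 3.1344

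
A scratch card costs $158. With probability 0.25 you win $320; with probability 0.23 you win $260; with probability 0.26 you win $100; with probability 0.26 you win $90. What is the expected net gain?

E[payout] = 320·0.25 + 260·0.23 + 100·0.26 + 90·0.26
 = 80 + 59.8 + 26 + 23.4
 = 189.2
Net = 189.2 - 158 = 31.2

31.2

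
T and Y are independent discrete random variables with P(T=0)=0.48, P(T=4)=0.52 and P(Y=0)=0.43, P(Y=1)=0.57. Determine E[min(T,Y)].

E[min(T,Y)] = Σ_t Σ_y min(t,y) · P(T=t)P(Y=y)
 = 0·0.2064 + 0·0.2736 + 0·0.2236 + 1·0.2964
 = 0 + 0 + 0 + 0.2964
 = 0.2964

0.2964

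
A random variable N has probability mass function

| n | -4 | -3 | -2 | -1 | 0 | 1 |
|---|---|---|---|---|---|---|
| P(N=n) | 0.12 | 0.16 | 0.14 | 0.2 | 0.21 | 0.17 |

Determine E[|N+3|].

1.97

E[|N+3|] = Σ |n+3|·P(N=n)
 = 1·0.12 + 0·0.16 + 1·0.14 + 2·0.2 + 3·0.21 + 4·0.17
 = 0.12 + 0 + 0.14 + 0.4 + 0.63 + 0.68
 = 1.97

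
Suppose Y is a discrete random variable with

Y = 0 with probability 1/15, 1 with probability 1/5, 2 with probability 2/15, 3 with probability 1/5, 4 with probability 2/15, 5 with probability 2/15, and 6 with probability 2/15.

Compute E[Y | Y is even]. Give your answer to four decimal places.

P(Y is even) = 1/15 + 2/15 + 2/15 + 2/15 = 7/15.
E[Y | Y is even] = [0·1/15 + 2·2/15 + 4·2/15 + 6·2/15] / (7/15)
 = 8/5 / (7/15)
 = 24/7

3.4286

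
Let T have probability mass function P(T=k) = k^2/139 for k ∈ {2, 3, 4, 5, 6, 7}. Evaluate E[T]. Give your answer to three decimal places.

5.633

E[T] = Σ t·P(T=t)
 = 2·4/139 + 3·9/139 + 4·16/139 + 5·25/139 + 6·36/139 + 7·49/139
 = 8/139 + 27/139 + 64/139 + 125/139 + 216/139 + 343/139
 = 783/139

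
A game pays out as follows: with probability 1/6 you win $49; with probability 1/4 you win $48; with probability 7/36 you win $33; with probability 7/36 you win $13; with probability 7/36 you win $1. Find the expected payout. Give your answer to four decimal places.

E[payout] = 49·1/6 + 48·1/4 + 33·7/36 + 13·7/36 + 1·7/36
 = 49/6 + 12 + 77/12 + 91/36 + 7/36
 = 1055/36

29.3056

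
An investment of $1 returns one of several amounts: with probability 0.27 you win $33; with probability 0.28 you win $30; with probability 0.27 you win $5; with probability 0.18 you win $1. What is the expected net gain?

E[payout] = 33·0.27 + 30·0.28 + 5·0.27 + 1·0.18
 = 8.91 + 8.4 + 1.35 + 0.18
 = 18.84
Net = 18.84 - 1 = 17.84

17.84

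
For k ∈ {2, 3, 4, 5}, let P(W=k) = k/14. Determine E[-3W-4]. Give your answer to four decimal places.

E[-3W-4] = Σ (-3w-4)·P(W=w)
 = (-10)·1/7 + (-13)·3/14 + (-16)·2/7 + (-19)·5/14
 = (-10/7) + (-39/14) + (-32/7) + (-95/14)
 = -109/7

-15.5714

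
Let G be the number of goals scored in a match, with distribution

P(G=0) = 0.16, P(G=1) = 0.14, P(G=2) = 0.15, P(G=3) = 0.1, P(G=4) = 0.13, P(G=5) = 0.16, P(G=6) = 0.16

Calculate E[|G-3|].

E[|G-3|] = Σ |g-3|·P(G=g)
 = 3·0.16 + 2·0.14 + 1·0.15 + 0·0.1 + 1·0.13 + 2·0.16 + 3·0.16
 = 0.48 + 0.28 + 0.15 + 0 + 0.13 + 0.32 + 0.48
 = 1.84

1.84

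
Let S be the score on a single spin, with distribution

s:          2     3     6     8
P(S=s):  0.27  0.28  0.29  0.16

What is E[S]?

E[S] = Σ s·P(S=s)
 = 2·0.27 + 3·0.28 + 6·0.29 + 8·0.16
 = 0.54 + 0.84 + 1.74 + 1.28
 = 4.4

4.4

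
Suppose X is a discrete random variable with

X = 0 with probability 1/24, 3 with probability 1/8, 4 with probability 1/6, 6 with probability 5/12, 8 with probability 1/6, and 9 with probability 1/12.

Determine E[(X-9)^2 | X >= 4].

9.7

P(X >= 4) = 1/6 + 5/12 + 1/6 + 1/12 = 5/6.
E[(X-9)^2 | X >= 4] = [25·1/6 + 9·5/12 + 1·1/6 + 0·1/12] / (5/6)
 = 97/12 / (5/6)
 = 97/10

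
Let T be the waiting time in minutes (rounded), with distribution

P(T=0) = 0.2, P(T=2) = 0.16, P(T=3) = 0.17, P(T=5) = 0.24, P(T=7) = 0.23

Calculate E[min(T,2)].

E[min(T,2)] = Σ min(t,2)·P(T=t)
 = 0·0.2 + 2·0.16 + 2·0.17 + 2·0.24 + 2·0.23
 = 0 + 0.32 + 0.34 + 0.48 + 0.46
 = 1.6

1.6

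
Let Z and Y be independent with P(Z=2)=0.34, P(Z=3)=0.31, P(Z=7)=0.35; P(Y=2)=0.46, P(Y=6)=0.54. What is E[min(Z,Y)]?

E[min(Z,Y)] = Σ_z Σ_y min(z,y) · P(Z=z)P(Y=y)
 = 2·0.1564 + 2·0.1836 + 2·0.1426 + 3·0.1674 + 2·0.161 + 6·0.189
 = 0.3128 + 0.3672 + 0.2852 + 0.5022 + 0.322 + 1.134
 = 2.9234

2.9234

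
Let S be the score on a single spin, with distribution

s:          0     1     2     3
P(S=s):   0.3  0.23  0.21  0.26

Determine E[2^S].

E[2^S] = Σ 2^s·P(S=s)
 = 1·0.3 + 2·0.23 + 4·0.21 + 8·0.26
 = 0.3 + 0.46 + 0.84 + 2.08
 = 3.68

3.68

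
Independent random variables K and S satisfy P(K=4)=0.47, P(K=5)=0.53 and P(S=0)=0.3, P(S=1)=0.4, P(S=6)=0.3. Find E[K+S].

E[K+S] = Σ_k Σ_s (k+s) · P(K=k)P(S=s)
 = 4·0.141 + 5·0.188 + 10·0.141 + 5·0.159 + 6·0.212 + 11·0.159
 = 0.564 + 0.94 + 1.41 + 0.795 + 1.272 + 1.749
 = 6.73

6.73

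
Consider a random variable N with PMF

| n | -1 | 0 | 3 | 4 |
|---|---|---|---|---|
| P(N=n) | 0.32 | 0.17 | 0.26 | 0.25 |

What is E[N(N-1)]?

5.2

E[N(N-1)] = Σ n(n-1)·P(N=n)
 = 2·0.32 + 0·0.17 + 6·0.26 + 12·0.25
 = 0.64 + 0 + 1.56 + 3
 = 5.2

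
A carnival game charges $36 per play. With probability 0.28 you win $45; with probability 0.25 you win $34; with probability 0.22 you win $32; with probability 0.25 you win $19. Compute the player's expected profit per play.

E[payout] = 45·0.28 + 34·0.25 + 32·0.22 + 19·0.25
 = 12.6 + 8.5 + 7.04 + 4.75
 = 32.89
Net = 32.89 - 36 = -3.11

-3.11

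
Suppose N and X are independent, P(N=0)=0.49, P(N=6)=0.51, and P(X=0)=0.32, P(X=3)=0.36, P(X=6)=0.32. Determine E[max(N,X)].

E[max(N,X)] = Σ_n Σ_x max(n,x) · P(N=n)P(X=x)
 = 0·0.1568 + 3·0.1764 + 6·0.1568 + 6·0.1632 + 6·0.1836 + 6·0.1632
 = 0 + 0.5292 + 0.9408 + 0.9792 + 1.1016 + 0.9792
 = 4.53

4.53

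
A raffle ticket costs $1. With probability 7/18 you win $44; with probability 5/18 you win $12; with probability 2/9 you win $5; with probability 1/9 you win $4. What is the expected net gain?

21

E[payout] = 44·7/18 + 12·5/18 + 5·2/9 + 4·1/9
 = 154/9 + 10/3 + 10/9 + 4/9
 = 22
Net = 22 - 1 = 21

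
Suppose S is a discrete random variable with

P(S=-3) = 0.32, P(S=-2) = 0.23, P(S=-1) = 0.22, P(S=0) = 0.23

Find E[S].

E[S] = Σ s·P(S=s)
 = (-3)·0.32 + (-2)·0.23 + (-1)·0.22 + 0·0.23
 = (-0.96) + (-0.46) + (-0.22) + 0
 = -1.64

-1.64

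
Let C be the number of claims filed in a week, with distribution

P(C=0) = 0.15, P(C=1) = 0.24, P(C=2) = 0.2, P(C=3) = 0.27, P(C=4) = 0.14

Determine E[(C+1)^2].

E[(C+1)^2] = Σ (c+1)^2·P(C=c)
 = 1·0.15 + 4·0.24 + 9·0.2 + 16·0.27 + 25·0.14
 = 0.15 + 0.96 + 1.8 + 4.32 + 3.5
 = 10.73

10.73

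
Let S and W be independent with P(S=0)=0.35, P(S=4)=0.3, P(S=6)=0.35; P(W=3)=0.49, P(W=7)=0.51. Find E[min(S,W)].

2.6385

E[min(S,W)] = Σ_s Σ_w min(s,w) · P(S=s)P(W=w)
 = 0·0.1715 + 0·0.1785 + 3·0.147 + 4·0.153 + 3·0.1715 + 6·0.1785
 = 0 + 0 + 0.441 + 0.612 + 0.5145 + 1.071
 = 2.6385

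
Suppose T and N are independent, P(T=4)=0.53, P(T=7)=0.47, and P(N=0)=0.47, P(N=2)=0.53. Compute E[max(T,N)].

E[max(T,N)] = Σ_t Σ_n max(t,n) · P(T=t)P(N=n)
 = 4·0.2491 + 4·0.2809 + 7·0.2209 + 7·0.2491
 = 0.9964 + 1.1236 + 1.5463 + 1.7437
 = 5.41

5.41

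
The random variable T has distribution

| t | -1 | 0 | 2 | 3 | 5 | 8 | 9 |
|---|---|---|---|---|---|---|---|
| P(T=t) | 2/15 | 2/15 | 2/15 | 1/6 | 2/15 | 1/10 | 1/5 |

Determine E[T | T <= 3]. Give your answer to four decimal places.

P(T <= 3) = 2/15 + 2/15 + 2/15 + 1/6 = 17/30.
E[T | T <= 3] = [(-1)·2/15 + 0·2/15 + 2·2/15 + 3·1/6] / (17/30)
 = 19/30 / (17/30)
 = 19/17

1.1176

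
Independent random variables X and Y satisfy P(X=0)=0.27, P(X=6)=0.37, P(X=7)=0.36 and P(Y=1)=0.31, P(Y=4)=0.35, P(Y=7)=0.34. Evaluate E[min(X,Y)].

2.8599

E[min(X,Y)] = Σ_x Σ_y min(x,y) · P(X=x)P(Y=y)
 = 0·0.0837 + 0·0.0945 + 0·0.0918 + 1·0.1147 + 4·0.1295 + 6·0.1258 + 1·0.1116 + 4·0.126 + 7·0.1224
 = 0 + 0 + 0 + 0.1147 + 0.518 + 0.7548 + 0.1116 + 0.504 + 0.8568
 = 2.8599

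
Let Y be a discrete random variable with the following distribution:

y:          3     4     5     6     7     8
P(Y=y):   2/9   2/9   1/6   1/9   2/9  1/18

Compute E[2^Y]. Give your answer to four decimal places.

E[2^Y] = Σ 2^y·P(Y=y)
 = 8·2/9 + 16·2/9 + 32·1/6 + 64·1/9 + 128·2/9 + 256·1/18
 = 16/9 + 32/9 + 16/3 + 64/9 + 256/9 + 128/9
 = 544/9

60.4444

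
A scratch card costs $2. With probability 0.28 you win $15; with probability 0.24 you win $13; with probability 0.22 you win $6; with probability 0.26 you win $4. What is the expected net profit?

7.68

E[payout] = 15·0.28 + 13·0.24 + 6·0.22 + 4·0.26
 = 4.2 + 3.12 + 1.32 + 1.04
 = 9.68
Net = 9.68 - 2 = 7.68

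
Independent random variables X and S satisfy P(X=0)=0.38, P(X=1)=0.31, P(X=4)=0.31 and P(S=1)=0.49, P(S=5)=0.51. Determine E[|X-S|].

2.4014

E[|X-S|] = Σ_x Σ_s |x-s| · P(X=x)P(S=s)
 = 1·0.1862 + 5·0.1938 + 0·0.1519 + 4·0.1581 + 3·0.1519 + 1·0.1581
 = 0.1862 + 0.969 + 0 + 0.6324 + 0.4557 + 0.1581
 = 2.4014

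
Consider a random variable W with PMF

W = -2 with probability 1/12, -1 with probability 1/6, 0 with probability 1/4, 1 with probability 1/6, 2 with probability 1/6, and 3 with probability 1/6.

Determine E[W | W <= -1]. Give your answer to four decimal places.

P(W <= -1) = 1/12 + 1/6 = 1/4.
E[W | W <= -1] = [(-2)·1/12 + (-1)·1/6] / (1/4)
 = -1/3 / (1/4)
 = -4/3

-1.3333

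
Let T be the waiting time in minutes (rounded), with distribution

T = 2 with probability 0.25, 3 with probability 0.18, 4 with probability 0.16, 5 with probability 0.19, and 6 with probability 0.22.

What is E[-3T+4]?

E[-3T+4] = Σ (-3t+4)·P(T=t)
 = (-2)·0.25 + (-5)·0.18 + (-8)·0.16 + (-11)·0.19 + (-14)·0.22
 = (-0.5) + (-0.9) + (-1.28) + (-2.09) + (-3.08)
 = -7.85

-7.85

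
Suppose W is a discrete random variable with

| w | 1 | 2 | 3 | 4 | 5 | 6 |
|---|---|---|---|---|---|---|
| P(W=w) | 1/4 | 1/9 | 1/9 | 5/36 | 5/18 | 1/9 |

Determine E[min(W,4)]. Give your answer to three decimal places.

E[min(W,4)] = Σ min(w,4)·P(W=w)
 = 1·1/4 + 2·1/9 + 3·1/9 + 4·5/36 + 4·5/18 + 4·1/9
 = 1/4 + 2/9 + 1/3 + 5/9 + 10/9 + 4/9
 = 35/12

2.917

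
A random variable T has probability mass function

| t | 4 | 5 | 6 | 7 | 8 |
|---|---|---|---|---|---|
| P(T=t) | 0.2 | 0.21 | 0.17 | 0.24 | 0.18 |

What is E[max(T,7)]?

E[max(T,7)] = Σ max(t,7)·P(T=t)
 = 7·0.2 + 7·0.21 + 7·0.17 + 7·0.24 + 8·0.18
 = 1.4 + 1.47 + 1.19 + 1.68 + 1.44
 = 7.18

7.18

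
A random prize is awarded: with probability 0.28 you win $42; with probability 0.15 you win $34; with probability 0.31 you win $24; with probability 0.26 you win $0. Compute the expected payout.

E[payout] = 42·0.28 + 34·0.15 + 24·0.31 + 0·0.26
 = 11.76 + 5.1 + 7.44 + 0
 = 24.3

24.3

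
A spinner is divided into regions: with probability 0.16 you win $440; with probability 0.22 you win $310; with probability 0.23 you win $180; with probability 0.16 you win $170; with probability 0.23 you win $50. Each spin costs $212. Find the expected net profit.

6.7

E[payout] = 440·0.16 + 310·0.22 + 180·0.23 + 170·0.16 + 50·0.23
 = 70.4 + 68.2 + 41.4 + 27.2 + 11.5
 = 218.7
Net = 218.7 - 212 = 6.7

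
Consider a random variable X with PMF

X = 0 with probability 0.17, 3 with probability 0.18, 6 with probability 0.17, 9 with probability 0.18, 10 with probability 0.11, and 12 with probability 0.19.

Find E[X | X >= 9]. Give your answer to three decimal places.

10.417

P(X >= 9) = 0.18 + 0.11 + 0.19 = 0.48.
E[X | X >= 9] = [9·0.18 + 10·0.11 + 12·0.19] / 0.48
 = 5 / 0.48
 = 125/12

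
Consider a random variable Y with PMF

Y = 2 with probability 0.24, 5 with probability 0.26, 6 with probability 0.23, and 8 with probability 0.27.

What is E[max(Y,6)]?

E[max(Y,6)] = Σ max(y,6)·P(Y=y)
 = 6·0.24 + 6·0.26 + 6·0.23 + 8·0.27
 = 1.44 + 1.56 + 1.38 + 2.16
 = 6.54

6.54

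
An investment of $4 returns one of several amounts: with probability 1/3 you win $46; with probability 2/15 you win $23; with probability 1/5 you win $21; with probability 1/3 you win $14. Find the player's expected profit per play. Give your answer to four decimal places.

23.2667

E[payout] = 46·1/3 + 23·2/15 + 21·1/5 + 14·1/3
 = 46/3 + 46/15 + 21/5 + 14/3
 = 409/15
Net = 409/15 - 4 = 349/15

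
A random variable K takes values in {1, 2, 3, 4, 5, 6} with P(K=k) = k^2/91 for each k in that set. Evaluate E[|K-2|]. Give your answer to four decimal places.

2.8681

E[|K-2|] = Σ |k-2|·P(K=k)
 = 1·1/91 + 0·4/91 + 1·9/91 + 2·16/91 + 3·25/91 + 4·36/91
 = 1/91 + 0 + 9/91 + 32/91 + 75/91 + 144/91
 = 261/91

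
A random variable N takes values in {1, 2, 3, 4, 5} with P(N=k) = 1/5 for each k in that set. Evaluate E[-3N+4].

-5

E[-3N+4] = Σ (-3n+4)·P(N=n)
 = 1·1/5 + (-2)·1/5 + (-5)·1/5 + (-8)·1/5 + (-11)·1/5
 = 1/5 + (-2/5) + (-1) + (-8/5) + (-11/5)
 = -5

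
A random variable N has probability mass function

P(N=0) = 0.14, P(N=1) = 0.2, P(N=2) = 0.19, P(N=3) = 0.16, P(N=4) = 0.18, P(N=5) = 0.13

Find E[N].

E[N] = Σ n·P(N=n)
 = 0·0.14 + 1·0.2 + 2·0.19 + 3·0.16 + 4·0.18 + 5·0.13
 = 0 + 0.2 + 0.38 + 0.48 + 0.72 + 0.65
 = 2.43

2.43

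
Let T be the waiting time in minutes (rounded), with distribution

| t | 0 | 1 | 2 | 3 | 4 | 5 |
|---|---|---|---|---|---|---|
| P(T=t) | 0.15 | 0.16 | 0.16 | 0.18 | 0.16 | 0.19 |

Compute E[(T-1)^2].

5.51

E[(T-1)^2] = Σ (t-1)^2·P(T=t)
 = 1·0.15 + 0·0.16 + 1·0.16 + 4·0.18 + 9·0.16 + 16·0.19
 = 0.15 + 0 + 0.16 + 0.72 + 1.44 + 3.04
 = 5.51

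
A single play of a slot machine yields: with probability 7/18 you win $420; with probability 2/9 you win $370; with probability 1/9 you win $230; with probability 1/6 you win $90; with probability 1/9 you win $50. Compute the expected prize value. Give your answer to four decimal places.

E[payout] = 420·7/18 + 370·2/9 + 230·1/9 + 90·1/6 + 50·1/9
 = 490/3 + 740/9 + 230/9 + 15 + 50/9
 = 875/3

291.6667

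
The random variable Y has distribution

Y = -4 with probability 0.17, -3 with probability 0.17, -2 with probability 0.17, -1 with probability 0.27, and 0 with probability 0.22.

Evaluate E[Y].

E[Y] = Σ y·P(Y=y)
 = (-4)·0.17 + (-3)·0.17 + (-2)·0.17 + (-1)·0.27 + 0·0.22
 = (-0.68) + (-0.51) + (-0.34) + (-0.27) + 0
 = -1.8

-1.8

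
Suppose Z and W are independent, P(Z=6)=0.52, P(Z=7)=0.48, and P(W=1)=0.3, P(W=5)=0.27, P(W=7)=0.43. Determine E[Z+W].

E[Z+W] = Σ_z Σ_w (z+w) · P(Z=z)P(W=w)
 = 7·0.156 + 11·0.1404 + 13·0.2236 + 8·0.144 + 12·0.1296 + 14·0.2064
 = 1.092 + 1.5444 + 2.9068 + 1.152 + 1.5552 + 2.8896
 = 11.14

11.14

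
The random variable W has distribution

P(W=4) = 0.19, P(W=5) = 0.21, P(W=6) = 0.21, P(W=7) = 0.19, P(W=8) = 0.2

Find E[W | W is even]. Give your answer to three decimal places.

P(W is even) = 0.19 + 0.21 + 0.2 = 0.6.
E[W | W is even] = [4·0.19 + 6·0.21 + 8·0.2] / 0.6
 = 3.62 / 0.6
 = 181/30

6.033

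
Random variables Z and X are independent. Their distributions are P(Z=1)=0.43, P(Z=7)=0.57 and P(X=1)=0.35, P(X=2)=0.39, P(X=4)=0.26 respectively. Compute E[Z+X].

6.59

E[Z+X] = Σ_z Σ_x (z+x) · P(Z=z)P(X=x)
 = 2·0.1505 + 3·0.1677 + 5·0.1118 + 8·0.1995 + 9·0.2223 + 11·0.1482
 = 0.301 + 0.5031 + 0.559 + 1.596 + 2.0007 + 1.6302
 = 6.59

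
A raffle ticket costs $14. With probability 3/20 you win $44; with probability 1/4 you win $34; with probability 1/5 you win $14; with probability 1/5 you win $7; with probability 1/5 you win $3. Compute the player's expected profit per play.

5.9

E[payout] = 44·3/20 + 34·1/4 + 14·1/5 + 7·1/5 + 3·1/5
 = 33/5 + 17/2 + 14/5 + 7/5 + 3/5
 = 199/10
Net = 199/10 - 14 = 59/10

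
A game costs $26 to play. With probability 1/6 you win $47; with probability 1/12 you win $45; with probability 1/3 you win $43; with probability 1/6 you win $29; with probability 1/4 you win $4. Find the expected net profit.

5.75

E[payout] = 47·1/6 + 45·1/12 + 43·1/3 + 29·1/6 + 4·1/4
 = 47/6 + 15/4 + 43/3 + 29/6 + 1
 = 127/4
Net = 127/4 - 26 = 23/4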